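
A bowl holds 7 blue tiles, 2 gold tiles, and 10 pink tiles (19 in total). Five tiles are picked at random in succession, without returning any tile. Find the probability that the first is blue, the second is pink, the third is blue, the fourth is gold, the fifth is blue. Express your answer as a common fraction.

35/11628

Multiply the conditional probability of each draw in order, without replacement, so each draw removes one from its color and from the total.
P = (7/19) · (10/18) · (6/17) · (2/16) · (5/15) = 35/11628 ≈ 0.0030.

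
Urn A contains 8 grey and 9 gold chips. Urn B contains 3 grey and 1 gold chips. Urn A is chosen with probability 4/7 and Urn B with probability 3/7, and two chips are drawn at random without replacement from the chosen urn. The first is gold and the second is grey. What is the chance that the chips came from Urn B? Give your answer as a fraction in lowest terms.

17/41

P(E | Urn A) = 9/34; P(E | Urn B) = 1/4.
P(E) = 4/7·9/34 + 3/7·1/4 = 123/476.
By Bayes' rule, P(Urn B | E) = 3/28 / 123/476 = 17/41 ≈ 0.4146.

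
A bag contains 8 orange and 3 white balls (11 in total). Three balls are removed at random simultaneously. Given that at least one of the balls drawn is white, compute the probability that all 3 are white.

P(all 3 white) = C(3,3)/C(11,3) = 1/165; P(at least one white) = 1 − C(8,3)/C(11,3) = 109/165.
Since 'all 3 white' ⊆ 'at least one white', P(all 3 | at least one) = 1/165 / 109/165 = 1/109 ≈ 0.0092.

1/109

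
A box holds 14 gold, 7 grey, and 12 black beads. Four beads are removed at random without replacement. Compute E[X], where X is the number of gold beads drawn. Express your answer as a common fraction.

By linearity of expectation, E[X] = Σ P(draw i is gold); by symmetry each draw (even without replacement) has P(gold) = 14/33.
E[X] = 4 · 14/33 = 56/33 ≈ 1.6970.

56/33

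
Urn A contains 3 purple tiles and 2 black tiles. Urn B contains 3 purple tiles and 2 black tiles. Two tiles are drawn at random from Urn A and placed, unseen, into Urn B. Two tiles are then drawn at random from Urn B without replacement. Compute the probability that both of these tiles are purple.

Condition on how many of the transferred tiles are purple (from Urn A: 3 purple of 5; then Urn B has 7 total).
  0 purple: C(3,0)C(2,2)/C(5,2) = 1/10; then P = C(3,2)/C(7,2) = 1/7
  1 purple: C(3,1)C(2,1)/C(5,2) = 3/5; then P = C(4,2)/C(7,2) = 2/7
  2 purple: C(3,2)C(2,0)/C(5,2) = 3/10; then P = C(5,2)/C(7,2) = 10/21
P(both purple) = 23/70 ≈ 0.3286.

23/70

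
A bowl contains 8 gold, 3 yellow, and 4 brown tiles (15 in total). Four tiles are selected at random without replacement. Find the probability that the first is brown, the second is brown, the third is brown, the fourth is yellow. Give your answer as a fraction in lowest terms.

Multiply the conditional probability of each draw in order, without replacement, so each draw removes one from its color and from the total.
P = (4/15) · (3/14) · (2/13) · (3/12) = 1/455 ≈ 0.0022.

1/455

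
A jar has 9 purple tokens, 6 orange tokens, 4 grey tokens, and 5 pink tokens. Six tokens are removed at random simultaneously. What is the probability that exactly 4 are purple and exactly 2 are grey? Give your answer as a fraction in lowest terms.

Unordered draws without replacement: count favorable combinations over C(24,6).
Favorable = C(9,4) · C(6,0) · C(4,2) · C(5,0) = 756; total = C(24,6) = 134596.
P = 756/134596 = 27/4807 ≈ 0.0056.

27/4807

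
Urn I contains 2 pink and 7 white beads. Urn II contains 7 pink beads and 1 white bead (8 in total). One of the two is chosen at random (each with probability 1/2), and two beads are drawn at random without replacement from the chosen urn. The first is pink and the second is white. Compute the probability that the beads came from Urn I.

P(E | Urn I) = 7/36; P(E | Urn II) = 1/8.
P(E) = 1/2·7/36 + 1/2·1/8 = 23/144.
By Bayes' rule, P(Urn I | E) = 7/72 / 23/144 = 14/23 ≈ 0.6087.

14/23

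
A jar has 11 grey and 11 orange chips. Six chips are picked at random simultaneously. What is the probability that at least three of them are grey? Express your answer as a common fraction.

1543/2261

Sum the hypergeometric tail for j = 3,…,6 grey chips.
Favorable = C(11,3)·C(11,3) + C(11,4)·C(11,2) + C(11,5)·C(11,1) + C(11,6)·C(11,0) = 50919; total = C(22,6) = 74613.
P = 50919/74613 = 1543/2261 ≈ 0.6824.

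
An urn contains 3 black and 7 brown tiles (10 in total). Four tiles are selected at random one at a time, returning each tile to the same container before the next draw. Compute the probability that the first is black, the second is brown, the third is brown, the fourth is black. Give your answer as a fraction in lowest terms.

441/10000

Multiply the conditional probability of each draw in order, with replacement (the composition resets each draw).
P = (3/10) · (7/10) · (7/10) · (3/10) = 441/10000 ≈ 0.0441.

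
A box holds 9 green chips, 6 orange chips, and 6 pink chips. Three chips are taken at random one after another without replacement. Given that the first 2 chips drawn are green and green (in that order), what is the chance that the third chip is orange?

6/19

After removing 2 green, the box has 6 orange out of 19 remaining.
P(third is orange | given) = 6/19 ≈ 0.3158.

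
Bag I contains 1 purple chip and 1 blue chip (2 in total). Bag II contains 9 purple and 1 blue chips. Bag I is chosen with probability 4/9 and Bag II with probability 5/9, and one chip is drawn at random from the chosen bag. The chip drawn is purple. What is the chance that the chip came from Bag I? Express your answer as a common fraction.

4/13

P(purple | Bag I) = 1/2; P(purple | Bag II) = 9/10.
P(purple) = 4/9·1/2 + 5/9·9/10 = 13/18.
By Bayes' rule, P(Bag I | purple) = 2/9 / 13/18 = 4/13 ≈ 0.3077.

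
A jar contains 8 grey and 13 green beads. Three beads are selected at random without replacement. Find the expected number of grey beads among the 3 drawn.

By linearity of expectation, E[X] = Σ P(draw i is grey); by symmetry each draw (even without replacement) has P(grey) = 8/21.
E[X] = 3 · 8/21 = 8/7 ≈ 1.1429.

8/7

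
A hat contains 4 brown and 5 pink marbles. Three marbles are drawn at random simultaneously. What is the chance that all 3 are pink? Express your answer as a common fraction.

5/42

Unordered draws without replacement: count favorable combinations over C(9,3).
Favorable = C(4,0) · C(5,3) = 10; total = C(9,3) = 84.
P = 10/84 = 5/42 ≈ 0.1190.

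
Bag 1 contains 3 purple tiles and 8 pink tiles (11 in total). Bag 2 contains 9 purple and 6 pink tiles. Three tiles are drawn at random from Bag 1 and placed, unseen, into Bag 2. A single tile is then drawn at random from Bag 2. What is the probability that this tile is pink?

Condition on how many of the transferred tiles are pink (from Bag 1: 8 pink of 11; then Bag 2 has 18 total).
  0 pink: C(8,0)C(3,3)/C(11,3) = 1/165; then P = 6/18
  1 pink: C(8,1)C(3,2)/C(11,3) = 8/55; then P = 7/18
  2 pink: C(8,2)C(3,1)/C(11,3) = 28/55; then P = 8/18
  3 pink: C(8,3)C(3,0)/C(11,3) = 56/165; then P = 9/18
P(pink from Bag 2) = 5/11 ≈ 0.4545.

5/11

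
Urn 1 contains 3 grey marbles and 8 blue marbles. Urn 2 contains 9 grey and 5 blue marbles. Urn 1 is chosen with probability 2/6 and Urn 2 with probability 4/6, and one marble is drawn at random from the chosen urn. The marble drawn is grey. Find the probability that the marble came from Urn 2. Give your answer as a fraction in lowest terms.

P(grey | Urn 1) = 3/11; P(grey | Urn 2) = 9/14.
P(grey) = 1/3·3/11 + 2/3·9/14 = 40/77.
By Bayes' rule, P(Urn 2 | grey) = 3/7 / 40/77 = 33/40 ≈ 0.8250.

33/40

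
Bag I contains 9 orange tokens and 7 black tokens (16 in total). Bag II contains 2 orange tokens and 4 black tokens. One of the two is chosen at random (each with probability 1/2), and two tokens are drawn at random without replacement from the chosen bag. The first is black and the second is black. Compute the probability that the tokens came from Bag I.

P(E | Bag I) = 7/40; P(E | Bag II) = 2/5.
P(E) = 1/2·7/40 + 1/2·2/5 = 23/80.
By Bayes' rule, P(Bag I | E) = 7/80 / 23/80 = 7/23 ≈ 0.3043.

7/23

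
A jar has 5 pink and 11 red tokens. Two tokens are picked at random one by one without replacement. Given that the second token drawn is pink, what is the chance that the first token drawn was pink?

P(first=pink and the second token drawn is pink) = (5/16)·(4/15) = 1/12.
P(the second token drawn is pink) = Σ over first color = 1/12 + 11/48 = 5/16.
By Bayes, P(first=pink | the second token drawn is pink) = 1/12 / 5/16 = 4/15 ≈ 0.2667.

4/15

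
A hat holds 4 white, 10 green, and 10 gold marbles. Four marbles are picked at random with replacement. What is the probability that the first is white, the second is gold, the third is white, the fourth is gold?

25/5184

Multiply the conditional probability of each draw in order, with replacement (the composition resets each draw).
P = (4/24) · (10/24) · (4/24) · (10/24) = 25/5184 ≈ 0.0048.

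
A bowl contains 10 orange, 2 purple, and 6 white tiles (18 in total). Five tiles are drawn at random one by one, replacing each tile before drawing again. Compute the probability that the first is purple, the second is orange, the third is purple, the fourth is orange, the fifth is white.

Multiply the conditional probability of each draw in order, with replacement (the composition resets each draw).
P = (2/18) · (10/18) · (2/18) · (10/18) · (6/18) = 25/19683 ≈ 0.0013.

25/19683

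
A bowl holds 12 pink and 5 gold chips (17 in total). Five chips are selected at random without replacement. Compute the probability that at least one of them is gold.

Use the complement: P(at least one gold) = 1 − P(no gold).
P(none) = C(12,5)/C(17,5) = 792/6188.
So P = 1 − 792/6188 = 1349/1547 ≈ 0.8720.

1349/1547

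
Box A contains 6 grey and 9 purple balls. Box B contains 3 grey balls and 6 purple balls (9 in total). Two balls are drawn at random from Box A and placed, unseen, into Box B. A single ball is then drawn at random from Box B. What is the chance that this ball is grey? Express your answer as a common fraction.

19/55

Condition on how many of the transferred balls are grey (from Box A: 6 grey of 15; then Box B has 11 total).
  0 grey: C(6,0)C(9,2)/C(15,2) = 12/35; then P = 3/11
  1 grey: C(6,1)C(9,1)/C(15,2) = 18/35; then P = 4/11
  2 grey: C(6,2)C(9,0)/C(15,2) = 1/7; then P = 5/11
P(grey from Box B) = 19/55 ≈ 0.3455.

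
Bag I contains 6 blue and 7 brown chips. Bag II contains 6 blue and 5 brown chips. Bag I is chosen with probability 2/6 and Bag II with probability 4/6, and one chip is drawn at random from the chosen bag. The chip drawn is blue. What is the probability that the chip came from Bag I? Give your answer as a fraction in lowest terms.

P(blue | Bag I) = 6/13; P(blue | Bag II) = 6/11.
P(blue) = 1/3·6/13 + 2/3·6/11 = 74/143.
By Bayes' rule, P(Bag I | blue) = 2/13 / 74/143 = 11/37 ≈ 0.2973.

11/37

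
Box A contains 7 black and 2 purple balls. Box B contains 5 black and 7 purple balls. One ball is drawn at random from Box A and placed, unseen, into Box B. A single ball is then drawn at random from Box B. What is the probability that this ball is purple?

5/9

Condition on how many of the transferred balls are purple (from Box A: 2 purple of 9; then Box B has 13 total).
  0 purple: C(2,0)C(7,1)/C(9,1) = 7/9; then P = 7/13
  1 purple: C(2,1)C(7,0)/C(9,1) = 2/9; then P = 8/13
P(purple from Box B) = 5/9 ≈ 0.5556.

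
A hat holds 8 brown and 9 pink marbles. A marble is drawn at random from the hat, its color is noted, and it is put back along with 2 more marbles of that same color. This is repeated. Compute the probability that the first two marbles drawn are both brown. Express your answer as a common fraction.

After a brown draw the hat holds 10 brown out of 19.
P = (8/17)·(10/19) = 80/323 ≈ 0.2477.

80/323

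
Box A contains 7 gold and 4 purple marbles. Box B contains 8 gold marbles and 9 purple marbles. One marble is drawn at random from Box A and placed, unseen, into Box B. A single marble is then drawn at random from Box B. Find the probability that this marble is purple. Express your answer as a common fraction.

Condition on how many of the transferred marbles are purple (from Box A: 4 purple of 11; then Box B has 18 total).
  0 purple: C(4,0)C(7,1)/C(11,1) = 7/11; then P = 9/18
  1 purple: C(4,1)C(7,0)/C(11,1) = 4/11; then P = 10/18
P(purple from Box B) = 103/198 ≈ 0.5202.

103/198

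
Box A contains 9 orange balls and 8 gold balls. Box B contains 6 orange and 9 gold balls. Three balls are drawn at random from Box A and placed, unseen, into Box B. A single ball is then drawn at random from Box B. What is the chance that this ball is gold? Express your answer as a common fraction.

Condition on how many of the transferred balls are gold (from Box A: 8 gold of 17; then Box B has 18 total).
  0 gold: C(8,0)C(9,3)/C(17,3) = 21/170; then P = 9/18
  1 gold: C(8,1)C(9,2)/C(17,3) = 36/85; then P = 10/18
  2 gold: C(8,2)C(9,1)/C(17,3) = 63/170; then P = 11/18
  3 gold: C(8,3)C(9,0)/C(17,3) = 7/85; then P = 12/18
P(gold from Box B) = 59/102 ≈ 0.5784.

59/102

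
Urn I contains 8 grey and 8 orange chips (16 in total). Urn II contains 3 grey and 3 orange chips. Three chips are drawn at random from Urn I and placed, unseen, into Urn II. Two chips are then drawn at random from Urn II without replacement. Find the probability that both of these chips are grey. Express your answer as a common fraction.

41/180

Condition on how many of the transferred chips are grey (from Urn I: 8 grey of 16; then Urn II has 9 total).
  0 grey: C(8,0)C(8,3)/C(16,3) = 1/10; then P = C(3,2)/C(9,2) = 1/12
  1 grey: C(8,1)C(8,2)/C(16,3) = 2/5; then P = C(4,2)/C(9,2) = 1/6
  2 grey: C(8,2)C(8,1)/C(16,3) = 2/5; then P = C(5,2)/C(9,2) = 5/18
  3 grey: C(8,3)C(8,0)/C(16,3) = 1/10; then P = C(6,2)/C(9,2) = 5/12
P(both grey) = 41/180 ≈ 0.2278.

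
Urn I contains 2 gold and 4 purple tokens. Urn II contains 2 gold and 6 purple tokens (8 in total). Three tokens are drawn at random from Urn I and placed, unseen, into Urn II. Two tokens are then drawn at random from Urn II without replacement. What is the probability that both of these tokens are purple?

Condition on how many of the transferred tokens are purple (from Urn I: 4 purple of 6; then Urn II has 11 total).
  1 purple: C(4,1)C(2,2)/C(6,3) = 1/5; then P = C(7,2)/C(11,2) = 21/55
  2 purple: C(4,2)C(2,1)/C(6,3) = 3/5; then P = C(8,2)/C(11,2) = 28/55
  3 purple: C(4,3)C(2,0)/C(6,3) = 1/5; then P = C(9,2)/C(11,2) = 36/55
P(both purple) = 141/275 ≈ 0.5127.

141/275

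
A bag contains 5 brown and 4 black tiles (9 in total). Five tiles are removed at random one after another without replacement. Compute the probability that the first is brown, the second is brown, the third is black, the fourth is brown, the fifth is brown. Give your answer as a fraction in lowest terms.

2/63

Multiply the conditional probability of each draw in order, without replacement, so each draw removes one from its color and from the total.
P = (5/9) · (4/8) · (4/7) · (3/6) · (2/5) = 2/63 ≈ 0.0317.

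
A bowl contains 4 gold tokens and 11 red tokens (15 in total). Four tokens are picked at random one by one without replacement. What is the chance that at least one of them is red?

1364/1365

Use the complement: P(at least one red) = 1 − P(no red).
P(none) = C(4,4)/C(15,4) = 1/1365.
So P = 1 − 1/1365 = 1364/1365 ≈ 0.9993.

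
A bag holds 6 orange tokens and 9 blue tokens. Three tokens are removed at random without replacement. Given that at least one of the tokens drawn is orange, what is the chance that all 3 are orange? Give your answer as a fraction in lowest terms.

P(all 3 orange) = C(6,3)/C(15,3) = 4/91; P(at least one orange) = 1 − C(9,3)/C(15,3) = 53/65.
Since 'all 3 orange' ⊆ 'at least one orange', P(all 3 | at least one) = 4/91 / 53/65 = 20/371 ≈ 0.0539.

20/371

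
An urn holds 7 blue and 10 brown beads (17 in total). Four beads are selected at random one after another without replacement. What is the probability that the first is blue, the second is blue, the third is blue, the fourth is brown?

Multiply the conditional probability of each draw in order, without replacement, so each draw removes one from its color and from the total.
P = (7/17) · (6/16) · (5/15) · (10/14) = 5/136 ≈ 0.0368.

5/136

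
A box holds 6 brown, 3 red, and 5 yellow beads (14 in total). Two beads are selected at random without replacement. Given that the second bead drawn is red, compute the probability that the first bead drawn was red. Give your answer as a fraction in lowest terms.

2/13

P(first=red and the second bead drawn is red) = (3/14)·(2/13) = 3/91.
P(the second bead drawn is red) = Σ over first color = 9/91 + 3/91 + 15/182 = 3/14.
By Bayes, P(first=red | the second bead drawn is red) = 3/91 / 3/14 = 2/13 ≈ 0.1538.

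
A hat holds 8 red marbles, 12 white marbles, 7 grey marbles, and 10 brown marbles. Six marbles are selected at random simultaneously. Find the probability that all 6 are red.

Unordered draws without replacement: count favorable combinations over C(37,6).
Favorable = C(8,6) · C(12,0) · C(7,0) · C(10,0) = 28; total = C(37,6) = 2324784.
P = 28/2324784 = 1/83028 ≈ 0.0000.

1/83028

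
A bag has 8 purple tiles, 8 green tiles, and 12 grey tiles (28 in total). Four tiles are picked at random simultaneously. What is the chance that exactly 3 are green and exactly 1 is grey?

Unordered draws without replacement: count favorable combinations over C(28,4).
Favorable = C(8,0) · C(8,3) · C(12,1) = 672; total = C(28,4) = 20475.
P = 672/20475 = 32/975 ≈ 0.0328.

32/975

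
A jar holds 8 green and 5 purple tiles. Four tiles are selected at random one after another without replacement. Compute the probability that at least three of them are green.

Sum the hypergeometric tail for j = 3,…,4 green tiles.
Favorable = C(8,3)·C(5,1) + C(8,4)·C(5,0) = 350; total = C(13,4) = 715.
P = 350/715 = 70/143 ≈ 0.4895.

70/143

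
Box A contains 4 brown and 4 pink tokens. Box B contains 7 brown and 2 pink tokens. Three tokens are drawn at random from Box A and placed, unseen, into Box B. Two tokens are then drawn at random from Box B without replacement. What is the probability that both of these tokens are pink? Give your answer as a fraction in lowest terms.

65/924

Condition on how many of the transferred tokens are pink (from Box A: 4 pink of 8; then Box B has 12 total).
  0 pink: C(4,0)C(4,3)/C(8,3) = 1/14; then P = C(2,2)/C(12,2) = 1/66
  1 pink: C(4,1)C(4,2)/C(8,3) = 3/7; then P = C(3,2)/C(12,2) = 1/22
  2 pink: C(4,2)C(4,1)/C(8,3) = 3/7; then P = C(4,2)/C(12,2) = 1/11
  3 pink: C(4,3)C(4,0)/C(8,3) = 1/14; then P = C(5,2)/C(12,2) = 5/33
P(both pink) = 65/924 ≈ 0.0703.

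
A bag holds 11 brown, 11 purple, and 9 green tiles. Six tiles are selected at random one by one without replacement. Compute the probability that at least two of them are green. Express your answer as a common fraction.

20222/35061

Sum the hypergeometric tail for j = 2,…,6 green tiles.
Favorable = C(9,2)·C(22,4) + C(9,3)·C(22,3) + C(9,4)·C(22,2) + C(9,5)·C(22,1) + C(9,6)·C(22,0) = 424662; total = C(31,6) = 736281.
P = 424662/736281 = 20222/35061 ≈ 0.5768.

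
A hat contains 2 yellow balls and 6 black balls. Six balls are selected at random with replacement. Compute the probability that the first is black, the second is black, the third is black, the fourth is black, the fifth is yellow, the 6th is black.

243/4096

Multiply the conditional probability of each draw in order, with replacement (the composition resets each draw).
P = (6/8) · (6/8) · (6/8) · (6/8) · (2/8) · (6/8) = 243/4096 ≈ 0.0593.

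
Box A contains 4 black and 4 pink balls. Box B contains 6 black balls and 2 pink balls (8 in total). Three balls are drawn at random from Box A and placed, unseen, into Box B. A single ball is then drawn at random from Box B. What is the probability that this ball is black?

15/22

Condition on how many of the transferred balls are black (from Box A: 4 black of 8; then Box B has 11 total).
  0 black: C(4,0)C(4,3)/C(8,3) = 1/14; then P = 6/11
  1 black: C(4,1)C(4,2)/C(8,3) = 3/7; then P = 7/11
  2 black: C(4,2)C(4,1)/C(8,3) = 3/7; then P = 8/11
  3 black: C(4,3)C(4,0)/C(8,3) = 1/14; then P = 9/11
P(black from Box B) = 15/22 ≈ 0.6818.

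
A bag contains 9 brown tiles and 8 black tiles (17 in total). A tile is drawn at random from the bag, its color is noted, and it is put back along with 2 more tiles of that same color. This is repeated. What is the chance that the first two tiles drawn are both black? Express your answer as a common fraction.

After a black draw the bag holds 10 black out of 19.
P = (8/17)·(10/19) = 80/323 ≈ 0.2477.

80/323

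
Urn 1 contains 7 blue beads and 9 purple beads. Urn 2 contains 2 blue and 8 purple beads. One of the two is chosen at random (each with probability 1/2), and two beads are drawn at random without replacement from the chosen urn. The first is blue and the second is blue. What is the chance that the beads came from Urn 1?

63/71

P(E | Urn 1) = 7/40; P(E | Urn 2) = 1/45.
P(E) = 1/2·7/40 + 1/2·1/45 = 71/720.
By Bayes' rule, P(Urn 1 | E) = 7/80 / 71/720 = 63/71 ≈ 0.8873.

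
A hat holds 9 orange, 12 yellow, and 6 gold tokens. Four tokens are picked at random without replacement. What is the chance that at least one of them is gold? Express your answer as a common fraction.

Use the complement: P(at least one gold) = 1 − P(no gold).
P(none) = C(21,4)/C(27,4) = 5985/17550.
So P = 1 − 5985/17550 = 257/390 ≈ 0.6590.

257/390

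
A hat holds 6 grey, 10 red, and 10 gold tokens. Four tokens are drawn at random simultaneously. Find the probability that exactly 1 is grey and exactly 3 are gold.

72/1495

Unordered draws without replacement: count favorable combinations over C(26,4).
Favorable = C(6,1) · C(10,0) · C(10,3) = 720; total = C(26,4) = 14950.
P = 720/14950 = 72/1495 ≈ 0.0482.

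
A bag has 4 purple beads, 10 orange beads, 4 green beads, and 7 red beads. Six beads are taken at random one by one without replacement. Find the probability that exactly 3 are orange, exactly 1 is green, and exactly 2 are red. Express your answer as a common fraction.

Unordered draws without replacement: count favorable combinations over C(25,6).
Favorable = C(4,0) · C(10,3) · C(4,1) · C(7,2) = 10080; total = C(25,6) = 177100.
P = 10080/177100 = 72/1265 ≈ 0.0569.

72/1265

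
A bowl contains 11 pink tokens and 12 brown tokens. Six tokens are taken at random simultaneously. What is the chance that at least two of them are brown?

411/437

Sum the hypergeometric tail for j = 2,…,6 brown tokens.
Favorable = C(12,2)·C(11,4) + C(12,3)·C(11,3) + C(12,4)·C(11,2) + C(12,5)·C(11,1) + C(12,6)·C(11,0) = 94941; total = C(23,6) = 100947.
P = 94941/100947 = 411/437 ≈ 0.9405.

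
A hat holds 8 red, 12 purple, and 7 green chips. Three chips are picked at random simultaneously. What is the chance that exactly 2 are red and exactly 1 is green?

Unordered draws without replacement: count favorable combinations over C(27,3).
Favorable = C(8,2) · C(12,0) · C(7,1) = 196; total = C(27,3) = 2925.
P = 196/2925 = 196/2925 ≈ 0.0670.

196/2925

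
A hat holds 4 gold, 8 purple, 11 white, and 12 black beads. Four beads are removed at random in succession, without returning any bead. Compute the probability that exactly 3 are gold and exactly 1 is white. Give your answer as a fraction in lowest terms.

1/1190

Unordered draws without replacement: count favorable combinations over C(35,4).
Favorable = C(4,3) · C(8,0) · C(11,1) · C(12,0) = 44; total = C(35,4) = 52360.
P = 44/52360 = 1/1190 ≈ 0.0008.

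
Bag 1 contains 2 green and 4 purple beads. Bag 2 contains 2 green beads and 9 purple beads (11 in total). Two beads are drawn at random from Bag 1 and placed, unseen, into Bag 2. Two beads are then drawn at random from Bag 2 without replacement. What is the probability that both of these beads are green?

2/65

Condition on how many of the transferred beads are green (from Bag 1: 2 green of 6; then Bag 2 has 13 total).
  0 green: C(2,0)C(4,2)/C(6,2) = 2/5; then P = C(2,2)/C(13,2) = 1/78
  1 green: C(2,1)C(4,1)/C(6,2) = 8/15; then P = C(3,2)/C(13,2) = 1/26
  2 green: C(2,2)C(4,0)/C(6,2) = 1/15; then P = C(4,2)/C(13,2) = 1/13
P(both green) = 2/65 ≈ 0.0308.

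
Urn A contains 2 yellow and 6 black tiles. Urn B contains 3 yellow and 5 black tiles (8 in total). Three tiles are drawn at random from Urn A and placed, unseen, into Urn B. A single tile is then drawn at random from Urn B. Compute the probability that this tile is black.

Condition on how many of the transferred tiles are black (from Urn A: 6 black of 8; then Urn B has 11 total).
  1 black: C(6,1)C(2,2)/C(8,3) = 3/28; then P = 6/11
  2 black: C(6,2)C(2,1)/C(8,3) = 15/28; then P = 7/11
  3 black: C(6,3)C(2,0)/C(8,3) = 5/14; then P = 8/11
P(black from Urn B) = 29/44 ≈ 0.6591.

29/44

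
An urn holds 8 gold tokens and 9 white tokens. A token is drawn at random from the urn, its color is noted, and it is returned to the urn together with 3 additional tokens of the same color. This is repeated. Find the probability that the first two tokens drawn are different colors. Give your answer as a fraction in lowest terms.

36/85

Either white then gold, or gold then white; after the first draw the total is 20.
P = (9/17)·(8/20) + (8/17)·(9/20) = 36/85 ≈ 0.4235.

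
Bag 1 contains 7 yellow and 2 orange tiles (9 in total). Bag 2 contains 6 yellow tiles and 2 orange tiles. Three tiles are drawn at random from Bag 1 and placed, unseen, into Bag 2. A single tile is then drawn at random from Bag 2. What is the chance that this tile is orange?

8/33

Condition on how many of the transferred tiles are orange (from Bag 1: 2 orange of 9; then Bag 2 has 11 total).
  0 orange: C(2,0)C(7,3)/C(9,3) = 5/12; then P = 2/11
  1 orange: C(2,1)C(7,2)/C(9,3) = 1/2; then P = 3/11
  2 orange: C(2,2)C(7,1)/C(9,3) = 1/12; then P = 4/11
P(orange from Bag 2) = 8/33 ≈ 0.2424.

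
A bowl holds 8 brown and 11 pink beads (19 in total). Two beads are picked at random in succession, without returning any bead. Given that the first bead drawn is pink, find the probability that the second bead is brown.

After removing 1 pink, the bowl has 8 brown out of 18 remaining.
P(second is brown | given) = 8/18 = 4/9 ≈ 0.4444.

4/9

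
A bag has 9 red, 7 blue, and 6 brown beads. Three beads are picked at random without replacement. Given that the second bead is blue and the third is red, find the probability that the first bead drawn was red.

2/5

P(first=red and the second bead is blue and the third is red) = (9/22)·(7/21)·(8/20) = 3/55.
P(E) = Σ over first color = 3/55 + 9/220 + 9/220 = 3/22.
By Bayes, P(first=red | E) = 3/55 / 3/22 = 2/5 ≈ 0.4000.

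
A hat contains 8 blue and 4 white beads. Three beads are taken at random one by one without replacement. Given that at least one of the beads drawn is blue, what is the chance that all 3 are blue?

7/27

P(all 3 blue) = C(8,3)/C(12,3) = 14/55; P(at least one blue) = 1 − C(4,3)/C(12,3) = 54/55.
Since 'all 3 blue' ⊆ 'at least one blue', P(all 3 | at least one) = 14/55 / 54/55 = 7/27 ≈ 0.2593.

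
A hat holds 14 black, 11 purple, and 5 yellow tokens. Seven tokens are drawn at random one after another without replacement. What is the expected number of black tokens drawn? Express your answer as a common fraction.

49/15

By linearity of expectation, E[X] = Σ P(draw i is black); by symmetry each draw (even without replacement) has P(black) = 14/30.
E[X] = 7 · 14/30 = 49/15 ≈ 3.2667.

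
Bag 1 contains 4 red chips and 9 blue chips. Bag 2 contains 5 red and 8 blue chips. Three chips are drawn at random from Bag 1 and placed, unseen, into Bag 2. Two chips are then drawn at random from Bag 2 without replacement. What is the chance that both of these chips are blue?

Condition on how many of the transferred chips are blue (from Bag 1: 9 blue of 13; then Bag 2 has 16 total).
  0 blue: C(9,0)C(4,3)/C(13,3) = 2/143; then P = C(8,2)/C(16,2) = 7/30
  1 blue: C(9,1)C(4,2)/C(13,3) = 27/143; then P = C(9,2)/C(16,2) = 3/10
  2 blue: C(9,2)C(4,1)/C(13,3) = 72/143; then P = C(10,2)/C(16,2) = 3/8
  3 blue: C(9,3)C(4,0)/C(13,3) = 42/143; then P = C(11,2)/C(16,2) = 11/24
P(both blue) = 23/60 ≈ 0.3833.

23/60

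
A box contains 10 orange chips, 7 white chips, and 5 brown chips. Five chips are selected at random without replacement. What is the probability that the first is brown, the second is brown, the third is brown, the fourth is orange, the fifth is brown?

5/13167

Multiply the conditional probability of each draw in order, without replacement, so each draw removes one from its color and from the total.
P = (5/22) · (4/21) · (3/20) · (10/19) · (2/18) = 5/13167 ≈ 0.0004.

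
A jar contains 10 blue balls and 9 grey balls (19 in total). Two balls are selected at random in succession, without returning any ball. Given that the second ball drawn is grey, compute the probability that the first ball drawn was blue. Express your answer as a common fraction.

5/9

P(first=blue and the second ball drawn is grey) = (10/19)·(9/18) = 5/19.
P(the second ball drawn is grey) = Σ over first color = 5/19 + 4/19 = 9/19.
By Bayes, P(first=blue | the second ball drawn is grey) = 5/19 / 9/19 = 5/9 ≈ 0.5556.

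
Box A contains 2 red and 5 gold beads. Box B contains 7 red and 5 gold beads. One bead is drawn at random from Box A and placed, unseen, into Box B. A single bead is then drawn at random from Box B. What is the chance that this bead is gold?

Condition on how many of the transferred beads are gold (from Box A: 5 gold of 7; then Box B has 13 total).
  0 gold: C(5,0)C(2,1)/C(7,1) = 2/7; then P = 5/13
  1 gold: C(5,1)C(2,0)/C(7,1) = 5/7; then P = 6/13
P(gold from Box B) = 40/91 ≈ 0.4396.

40/91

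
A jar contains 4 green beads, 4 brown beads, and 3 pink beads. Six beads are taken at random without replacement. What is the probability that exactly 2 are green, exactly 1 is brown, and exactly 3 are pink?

4/77

Unordered draws without replacement: count favorable combinations over C(11,6).
Favorable = C(4,2) · C(4,1) · C(3,3) = 24; total = C(11,6) = 462.
P = 24/462 = 4/77 ≈ 0.0519.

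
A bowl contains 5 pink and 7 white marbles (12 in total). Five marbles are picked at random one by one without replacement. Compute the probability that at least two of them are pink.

Sum the hypergeometric tail for j = 2,…,5 pink marbles.
Favorable = C(5,2)·C(7,3) + C(5,3)·C(7,2) + C(5,4)·C(7,1) + C(5,5)·C(7,0) = 596; total = C(12,5) = 792.
P = 596/792 = 149/198 ≈ 0.7525.

149/198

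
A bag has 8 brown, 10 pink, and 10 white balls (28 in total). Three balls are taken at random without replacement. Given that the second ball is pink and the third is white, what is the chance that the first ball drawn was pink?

9/26

P(first=pink and the second ball is pink and the third is white) = (10/28)·(9/27)·(10/26) = 25/546.
P(E) = Σ over first color = 100/2457 + 25/546 + 25/546 = 25/189.
By Bayes, P(first=pink | E) = 25/546 / 25/189 = 9/26 ≈ 0.3462.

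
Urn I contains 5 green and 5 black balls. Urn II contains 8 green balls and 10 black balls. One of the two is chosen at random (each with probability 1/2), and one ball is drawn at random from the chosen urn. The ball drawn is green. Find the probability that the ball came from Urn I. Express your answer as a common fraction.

P(green | Urn I) = 1/2; P(green | Urn II) = 4/9.
P(green) = 1/2·1/2 + 1/2·4/9 = 17/36.
By Bayes' rule, P(Urn I | green) = 1/4 / 17/36 = 9/17 ≈ 0.5294.

9/17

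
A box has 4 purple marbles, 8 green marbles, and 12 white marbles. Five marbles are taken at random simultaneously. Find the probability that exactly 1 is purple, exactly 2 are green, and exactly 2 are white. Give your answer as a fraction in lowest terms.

Unordered draws without replacement: count favorable combinations over C(24,5).
Favorable = C(4,1) · C(8,2) · C(12,2) = 7392; total = C(24,5) = 42504.
P = 7392/42504 = 4/23 ≈ 0.1739.

4/23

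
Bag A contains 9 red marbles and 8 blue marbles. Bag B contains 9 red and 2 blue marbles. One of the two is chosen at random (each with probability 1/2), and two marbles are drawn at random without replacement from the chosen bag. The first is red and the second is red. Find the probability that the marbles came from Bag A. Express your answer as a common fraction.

55/191

P(E | Bag A) = 9/34; P(E | Bag B) = 36/55.
P(E) = 1/2·9/34 + 1/2·36/55 = 1719/3740.
By Bayes' rule, P(Bag A | E) = 9/68 / 1719/3740 = 55/191 ≈ 0.2880.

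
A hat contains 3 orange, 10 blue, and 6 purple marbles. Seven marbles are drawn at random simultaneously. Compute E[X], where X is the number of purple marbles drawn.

By linearity of expectation, E[X] = Σ P(draw i is purple); by symmetry each draw (even without replacement) has P(purple) = 6/19.
E[X] = 7 · 6/19 = 42/19 ≈ 2.2105.

42/19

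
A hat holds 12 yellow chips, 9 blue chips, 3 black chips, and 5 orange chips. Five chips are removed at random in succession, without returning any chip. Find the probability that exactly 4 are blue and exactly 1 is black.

6/1885

Unordered draws without replacement: count favorable combinations over C(29,5).
Favorable = C(12,0) · C(9,4) · C(3,1) · C(5,0) = 378; total = C(29,5) = 118755.
P = 378/118755 = 6/1885 ≈ 0.0032.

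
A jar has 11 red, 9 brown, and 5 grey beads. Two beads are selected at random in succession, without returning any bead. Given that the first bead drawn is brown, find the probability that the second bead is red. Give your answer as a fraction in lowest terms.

11/24

After removing 1 brown, the jar has 11 red out of 24 remaining.
P(second is red | given) = 11/24 ≈ 0.4583.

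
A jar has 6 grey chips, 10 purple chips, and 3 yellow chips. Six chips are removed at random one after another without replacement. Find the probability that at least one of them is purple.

Use the complement: P(at least one purple) = 1 − P(no purple).
P(none) = C(9,6)/C(19,6) = 84/27132.
So P = 1 − 84/27132 = 322/323 ≈ 0.9969.

322/323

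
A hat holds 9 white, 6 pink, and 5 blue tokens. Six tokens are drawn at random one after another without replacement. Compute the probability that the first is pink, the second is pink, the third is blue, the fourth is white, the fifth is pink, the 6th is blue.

Multiply the conditional probability of each draw in order, without replacement, so each draw removes one from its color and from the total.
P = (6/20) · (5/19) · (5/18) · (9/17) · (4/16) · (4/15) = 1/1292 ≈ 0.0008.

1/1292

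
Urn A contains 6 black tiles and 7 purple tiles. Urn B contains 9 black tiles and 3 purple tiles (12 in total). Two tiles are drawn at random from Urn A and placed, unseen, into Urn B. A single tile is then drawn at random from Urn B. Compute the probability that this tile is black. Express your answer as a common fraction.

129/182

Condition on how many of the transferred tiles are black (from Urn A: 6 black of 13; then Urn B has 14 total).
  0 black: C(6,0)C(7,2)/C(13,2) = 7/26; then P = 9/14
  1 black: C(6,1)C(7,1)/C(13,2) = 7/13; then P = 10/14
  2 black: C(6,2)C(7,0)/C(13,2) = 5/26; then P = 11/14
P(black from Urn B) = 129/182 ≈ 0.7088.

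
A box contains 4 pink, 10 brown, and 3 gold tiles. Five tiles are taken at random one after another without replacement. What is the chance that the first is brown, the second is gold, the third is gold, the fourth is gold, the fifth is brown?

9/12376

Multiply the conditional probability of each draw in order, without replacement, so each draw removes one from its color and from the total.
P = (10/17) · (3/16) · (2/15) · (1/14) · (9/13) = 9/12376 ≈ 0.0007.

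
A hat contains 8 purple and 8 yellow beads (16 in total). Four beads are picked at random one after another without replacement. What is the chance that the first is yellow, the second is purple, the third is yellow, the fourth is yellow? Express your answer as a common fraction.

4/65

Multiply the conditional probability of each draw in order, without replacement, so each draw removes one from its color and from the total.
P = (8/16) · (8/15) · (7/14) · (6/13) = 4/65 ≈ 0.0615.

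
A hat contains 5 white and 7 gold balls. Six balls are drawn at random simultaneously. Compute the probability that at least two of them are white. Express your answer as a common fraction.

29/33

Sum the hypergeometric tail for j = 2,…,5 white balls.
Favorable = C(5,2)·C(7,4) + C(5,3)·C(7,3) + C(5,4)·C(7,2) + C(5,5)·C(7,1) = 812; total = C(12,6) = 924.
P = 812/924 = 29/33 ≈ 0.8788.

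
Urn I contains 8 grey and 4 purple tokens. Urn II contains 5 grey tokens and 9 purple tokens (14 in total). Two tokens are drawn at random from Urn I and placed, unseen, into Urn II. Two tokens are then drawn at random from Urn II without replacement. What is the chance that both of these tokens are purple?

463/1320

Condition on how many of the transferred tokens are purple (from Urn I: 4 purple of 12; then Urn II has 16 total).
  0 purple: C(4,0)C(8,2)/C(12,2) = 14/33; then P = C(9,2)/C(16,2) = 3/10
  1 purple: C(4,1)C(8,1)/C(12,2) = 16/33; then P = C(10,2)/C(16,2) = 3/8
  2 purple: C(4,2)C(8,0)/C(12,2) = 1/11; then P = C(11,2)/C(16,2) = 11/24
P(both purple) = 463/1320 ≈ 0.3508.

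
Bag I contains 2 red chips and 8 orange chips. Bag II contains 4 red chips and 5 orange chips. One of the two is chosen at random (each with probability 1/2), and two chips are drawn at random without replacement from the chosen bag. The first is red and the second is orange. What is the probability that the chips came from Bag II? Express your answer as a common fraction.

P(E | Bag I) = 8/45; P(E | Bag II) = 5/18.
P(E) = 1/2·8/45 + 1/2·5/18 = 41/180.
By Bayes' rule, P(Bag II | E) = 5/36 / 41/180 = 25/41 ≈ 0.6098.

25/41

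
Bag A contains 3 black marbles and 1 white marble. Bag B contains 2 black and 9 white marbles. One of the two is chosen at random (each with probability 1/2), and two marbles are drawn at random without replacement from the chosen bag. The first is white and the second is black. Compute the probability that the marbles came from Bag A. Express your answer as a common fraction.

55/91

P(E | Bag A) = 1/4; P(E | Bag B) = 9/55.
P(E) = 1/2·1/4 + 1/2·9/55 = 91/440.
By Bayes' rule, P(Bag A | E) = 1/8 / 91/440 = 55/91 ≈ 0.6044.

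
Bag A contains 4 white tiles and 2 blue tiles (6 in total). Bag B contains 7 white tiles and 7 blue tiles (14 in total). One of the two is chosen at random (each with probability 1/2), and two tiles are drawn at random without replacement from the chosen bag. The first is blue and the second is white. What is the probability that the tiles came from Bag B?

P(E | Bag A) = 4/15; P(E | Bag B) = 7/26.
P(E) = 1/2·4/15 + 1/2·7/26 = 209/780.
By Bayes' rule, P(Bag B | E) = 7/52 / 209/780 = 105/209 ≈ 0.5024.

105/209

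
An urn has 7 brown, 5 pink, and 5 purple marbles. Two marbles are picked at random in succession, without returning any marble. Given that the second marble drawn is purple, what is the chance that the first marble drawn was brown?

P(first=brown and the second marble drawn is purple) = (7/17)·(5/16) = 35/272.
P(the second marble drawn is purple) = Σ over first color = 35/272 + 25/272 + 5/68 = 5/17.
By Bayes, P(first=brown | the second marble drawn is purple) = 35/272 / 5/17 = 7/16 ≈ 0.4375.

7/16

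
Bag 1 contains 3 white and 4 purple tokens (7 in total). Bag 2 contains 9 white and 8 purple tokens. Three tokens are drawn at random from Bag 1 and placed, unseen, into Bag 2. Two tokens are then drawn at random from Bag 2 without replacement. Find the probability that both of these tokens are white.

Condition on how many of the transferred tokens are white (from Bag 1: 3 white of 7; then Bag 2 has 20 total).
  0 white: C(3,0)C(4,3)/C(7,3) = 4/35; then P = C(9,2)/C(20,2) = 18/95
  1 white: C(3,1)C(4,2)/C(7,3) = 18/35; then P = C(10,2)/C(20,2) = 9/38
  2 white: C(3,2)C(4,1)/C(7,3) = 12/35; then P = C(11,2)/C(20,2) = 11/38
  3 white: C(3,3)C(4,0)/C(7,3) = 1/35; then P = C(12,2)/C(20,2) = 33/95
P(both white) = 24/95 ≈ 0.2526.

24/95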